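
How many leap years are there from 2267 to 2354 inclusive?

21

Years divisible by 4: 2268, 2272, …, 2352 — 22 in all.
Of these, 2300 is divisible by 100 but not 400, so not leap.
Leap years: 22 − 1 = 21.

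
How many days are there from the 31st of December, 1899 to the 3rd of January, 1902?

733

December 31, 1899 → December 31, 1900: 365 days (1900 is not a leap year (divisible by 100 but not 400)).
December 31, 1900 → December 31, 1901: 365 days.
December 1901: 31 − 31 = 0 days remain.
January 1–3, 1902: 3 days.
Residual: 3 days.
Total: 733 days.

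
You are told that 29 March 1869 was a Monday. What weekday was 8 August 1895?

Thursday

From March 29, 1869 to March 29, 1895: 26 years, of which 6 contain a Feb 29 — 20×365 + 6×366 = 9496 days.
March 1895: 31 − 29 = 2 days remain.
Then April (30), May (31), June (30), July (31): 30 + 31 + 30 + 31 = 122 days.
August 1–8, 1895: 8 days.
Residual: 132 days.
Total: 9628 days.
9628 mod 7 = 3, so 3 days after Monday is Thursday.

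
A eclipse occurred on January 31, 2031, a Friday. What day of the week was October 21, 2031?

January 2031: 31 − 31 = 0 days remain.
Then February 2031 (28), March (31), April (30), May (31), June (30), July (31), August (31), September (30): 28 + 31 + 30 + 31 + 30 + 31 + 31 + 30 = 242 days.
October 1–21, 2031: 21 days.
Total: 0 + 242 + 21 = 263 days.
263 mod 7 = 4, so 4 days after Friday is Tuesday.

Tuesday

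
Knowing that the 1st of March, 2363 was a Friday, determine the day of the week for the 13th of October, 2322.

Count forward from the earlier date (October 13, 2322) to the later (March 1, 2363):
Day-of-year of October 13, 2322: 286.
Day-of-year of March 1, 2363: 60.
2322 has 365 days, so 365 − 286 = 79 days remain in 2322.
Full years 2323–2362: 30 common + 10 leap = 30×365 + 10×366 = 14610 days.
Total: 79 + 14610 + 60 = 14749 days.
14749 is a multiple of 7, so the 13th of October, 2322 falls on the same weekday: Friday.

Friday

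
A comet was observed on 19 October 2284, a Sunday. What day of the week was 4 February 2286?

Thursday

Day-of-year of October 19, 2284: 293.
Day-of-year of February 4, 2286: 35.
2284 has 366 days, so 366 − 293 = 73 days remain in 2284.
Full years: 2285: 365. Sum = 365.
Total: 73 + 365 + 35 = 473 days.
473 mod 7 = 4, so 4 days after Sunday is Thursday.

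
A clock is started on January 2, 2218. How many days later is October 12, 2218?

283

January 2218: 31 − 2 = 29 days remain.
Then February 2218 (28), March (31), April (30), May (31), June (30), July (31), August (31), September (30): 28 + 31 + 30 + 31 + 30 + 31 + 31 + 30 = 242 days.
October 1–12, 2218: 12 days.
Total: 29 + 242 + 12 = 283 days.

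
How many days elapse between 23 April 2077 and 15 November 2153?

27964

Day-of-year of April 23, 2077: 113.
Day-of-year of November 15, 2153: 319.
2077 has 365 days, so 365 − 113 = 252 days remain in 2077.
Full years 2078–2152: 57 common + 18 leap = 57×365 + 18×366 = 27393 days.
Total: 252 + 27393 + 319 = 27964 days.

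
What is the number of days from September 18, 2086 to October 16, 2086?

September 2086: 30 − 18 = 12 days remain.
October 1–16, 2086: 16 days.
Total: 12 + 16 = 28 days.

28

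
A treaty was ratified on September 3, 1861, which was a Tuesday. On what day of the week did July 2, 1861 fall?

Count forward from the earlier date (July 2, 1861) to the later (September 3, 1861):
July 1861: 31 − 2 = 29 days remain.
Then August (31): 31 days.
September 1–3, 1861: 3 days.
Total: 29 + 31 + 3 = 63 days.
63 is a multiple of 7, so July 2, 1861 falls on the same weekday: Tuesday.

Tuesday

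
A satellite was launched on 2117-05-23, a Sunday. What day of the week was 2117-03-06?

Count forward from the earlier date (March 6, 2117) to the later (May 23, 2117):
March 2117: 31 − 6 = 25 days remain.
Then April (30): 30 days.
May 1–23, 2117: 23 days.
Total: 25 + 30 + 23 = 78 days.
78 mod 7 = 1, so 1 day before Sunday is Saturday.

Saturday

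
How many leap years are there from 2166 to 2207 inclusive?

Years divisible by 4 in [2166, 2207]: 2168, 2172, 2176, 2180, 2184, 2188, 2192, 2196, 2200, 2204.
Of these, 2200 is divisible by 100 but not 400, so not leap.
Leap years: 10 − 1 = 9.

9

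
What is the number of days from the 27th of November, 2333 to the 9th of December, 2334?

November 27, 2333 → November 27, 2334: 365 days.
November 2334: 30 − 27 = 3 days remain.
December 1–9, 2334: 9 days.
Residual: 12 days.
Total: 377 days.

377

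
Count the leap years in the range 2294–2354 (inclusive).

Years divisible by 4: 2296, 2300, …, 2352 — 15 in all.
Of these, 2300 is divisible by 100 but not 400, so not leap.
Leap years: 15 − 1 = 14.

14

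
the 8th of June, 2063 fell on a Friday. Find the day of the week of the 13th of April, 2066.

June 8, 2063 → June 8, 2064: 366 days (2064 is a leap year).
June 8, 2064 → June 8, 2065: 365 days.
June 2065: 30 − 8 = 22 days remain.
Then 9 full months totalling 274 days.
April 1–13, 2066: 13 days.
Residual: 309 days.
Total: 1040 days.
1040 mod 7 = 4, so 4 days after Friday is Tuesday.

Tuesday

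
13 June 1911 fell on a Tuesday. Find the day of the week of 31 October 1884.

Friday

Count forward from the earlier date (October 31, 1884) to the later (June 13, 1911):
From October 31, 1884 to October 31, 1910: 26 years, of which 5 contain a Feb 29 — 21×365 + 5×366 = 9495 days.
(1900 is not a leap year (divisible by 100 but not 400).)
October 1910: 31 − 31 = 0 days remain.
Then November (30), December (31), January (31), February 1911 (28), March (31), April (30), May (31): 30 + 31 + 31 + 28 + 31 + 30 + 31 = 212 days.
June 1–13, 1911: 13 days.
Residual: 225 days.
Total: 9720 days.
9720 mod 7 = 4, so 4 days before Tuesday is Friday.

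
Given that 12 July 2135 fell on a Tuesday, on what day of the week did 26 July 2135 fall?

Within July 2135: 26 − 12 = 14 days.
14 is a multiple of 7, so 26 July 2135 falls on the same weekday: Tuesday.

Tuesday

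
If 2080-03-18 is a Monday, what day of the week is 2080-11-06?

Wednesday

March 2080: 31 − 18 = 13 days remain.
Then April (30), May (31), June (30), July (31), August (31), September (30), October (31): 30 + 31 + 30 + 31 + 31 + 30 + 31 = 214 days.
November 1–6, 2080: 6 days.
Total: 13 + 214 + 6 = 233 days.
233 mod 7 = 2, so 2 days after Monday is Wednesday.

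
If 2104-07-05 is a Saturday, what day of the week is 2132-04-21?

Monday

From July 5, 2104 to July 5, 2131: 27 years, of which 6 contain a Feb 29 — 21×365 + 6×366 = 9861 days.
July 2131: 31 − 5 = 26 days remain.
Then August (31), September (30), October (31), November (30), December (31), January (31), February 2132 (29), March (31): 31 + 30 + 31 + 30 + 31 + 31 + 29 + 31 = 244 days.
April 1–21, 2132: 21 days.
Residual: 291 days.
Total: 10152 days.
10152 mod 7 = 2, so 2 days after Saturday is Monday.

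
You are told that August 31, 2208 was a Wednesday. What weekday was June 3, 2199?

Count forward from the earlier date (June 3, 2199) to the later (August 31, 2208):
From June 3, 2199 to June 3, 2208: 9 years, of which 2 contain a Feb 29 — 7×365 + 2×366 = 3287 days.
(2200 is not a leap year (divisible by 100 but not 400).)
June 2208: 30 − 3 = 27 days remain.
Then July (31): 31 days.
August 1–31, 2208: 31 days.
Residual: 89 days.
Total: 3376 days.
3376 mod 7 = 2, so 2 days before Wednesday is Monday.

Monday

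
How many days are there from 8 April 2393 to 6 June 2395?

April 8, 2393 → April 8, 2394: 365 days.
April 8, 2394 → April 8, 2395: 365 days.
April 2395: 30 − 8 = 22 days remain.
Then May (31): 31 days.
June 1–6, 2395: 6 days.
Residual: 59 days.
Total: 789 days.

789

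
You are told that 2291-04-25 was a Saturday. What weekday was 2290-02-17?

Monday

Count forward from the earlier date (February 17, 2290) to the later (April 25, 2291):
February 2290: 28 − 17 = 11 days remain (2290 is not a leap year, so February has 28 days).
Then 13 full months totalling 396 days.
April 1–25, 2291: 25 days.
Total: 11 + 396 + 25 = 432 days.
432 mod 7 = 5, so 5 days before Saturday is Monday.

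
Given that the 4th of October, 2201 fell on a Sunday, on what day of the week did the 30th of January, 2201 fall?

Count forward from the earlier date (January 30, 2201) to the later (October 4, 2201):
January 2201: 31 − 30 = 1 day remains.
Then February 2201 (28), March (31), April (30), May (31), June (30), July (31), August (31), September (30): 28 + 31 + 30 + 31 + 30 + 31 + 31 + 30 = 242 days.
October 1–4, 2201: 4 days.
Total: 1 + 242 + 4 = 247 days.
247 mod 7 = 2, so 2 days before Sunday is Friday.

Friday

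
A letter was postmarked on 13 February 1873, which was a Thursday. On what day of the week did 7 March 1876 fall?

Tuesday

February 13, 1873 → February 13, 1874: 365 days.
February 13, 1874 → February 13, 1875: 365 days.
February 13, 1875 → February 13, 1876: 365 days.
February 1876: 29 − 13 = 16 days remain (1876 is a leap year, so February has 29 days).
March 1–7, 1876: 7 days.
Residual: 23 days.
Total: 1118 days.
1118 mod 7 = 5, so 5 days after Thursday is Tuesday.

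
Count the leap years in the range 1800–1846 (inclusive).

Years divisible by 4 in [1800, 1846]: 1800, 1804, 1808, 1812, 1816, 1820, 1824, 1828, 1832, 1836, 1840, 1844.
Of these, 1800 is divisible by 100 but not 400, so not leap.
Leap years: 12 − 1 = 11.

11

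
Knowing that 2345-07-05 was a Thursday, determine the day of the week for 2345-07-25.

Wednesday

Within July 2345: 25 − 5 = 20 days.
20 mod 7 = 6, so 6 days after Thursday is Wednesday.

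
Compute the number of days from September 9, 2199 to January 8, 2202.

851

Day-of-year of September 9, 2199: 252.
Day-of-year of January 8, 2202: 8.
2199 has 365 days, so 365 − 252 = 113 days remain in 2199.
Full years: 2200: 365; 2201: 365. Sum = 730.
Total: 113 + 730 + 8 = 851 days.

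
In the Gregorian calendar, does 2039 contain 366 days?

2039 is not a leap year.

No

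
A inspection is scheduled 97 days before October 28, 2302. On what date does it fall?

July 23, 2302

Count 97 days before October 28, 2302:
July 2302: 31 − 23 = 8 days remain.
Then August (31), September (30): 31 + 30 = 61 days.
October 1–28, 2302: 28 days.
Total: 8 + 61 + 28 = 97 days.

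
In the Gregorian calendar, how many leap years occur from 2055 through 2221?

40

Years divisible by 4: 2056, 2060, …, 2220 — 42 in all.
Of these, 2100, 2200 are divisible by 100 but not 400, so not leap.
Leap years: 42 − 2 = 40.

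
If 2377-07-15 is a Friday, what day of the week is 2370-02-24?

Tuesday

Count forward from the earlier date (February 24, 2370) to the later (July 15, 2377):
Day-of-year of February 24, 2370: 55.
Day-of-year of July 15, 2377: 196.
2370 has 365 days, so 365 − 55 = 310 days remain in 2370.
Full years: 2371: 365; 2372: 366; 2373: 365; 2374: 365; 2375: 365; 2376: 366. Sum = 2192.
Total: 310 + 2192 + 196 = 2698 days.
2698 mod 7 = 3, so 3 days before Friday is Tuesday.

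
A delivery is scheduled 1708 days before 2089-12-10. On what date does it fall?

2085-04-07

Count 1708 days before December 10, 2089:
Day-of-year of April 7, 2085: 97.
Day-of-year of December 10, 2089: 344.
2085 has 365 days, so 365 − 97 = 268 days remain in 2085.
Full years: 2086: 365; 2087: 365; 2088: 366. Sum = 1096.
Total: 268 + 1096 + 344 = 1708 days.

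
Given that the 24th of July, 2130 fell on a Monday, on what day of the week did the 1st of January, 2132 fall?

Tuesday

Day-of-year of July 24, 2130: 205.
Day-of-year of January 1, 2132: 1.
2130 has 365 days, so 365 − 205 = 160 days remain in 2130.
Full years: 2131: 365. Sum = 365.
Total: 160 + 365 + 1 = 526 days.
526 mod 7 = 1, so 1 day after Monday is Tuesday.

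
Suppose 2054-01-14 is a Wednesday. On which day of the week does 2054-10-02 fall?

Friday

January 2054: 31 − 14 = 17 days remain.
Then February 2054 (28), March (31), April (30), May (31), June (30), July (31), August (31), September (30): 28 + 31 + 30 + 31 + 30 + 31 + 31 + 30 = 242 days.
October 1–2, 2054: 2 days.
Total: 17 + 242 + 2 = 261 days.
261 mod 7 = 2, so 2 days after Wednesday is Friday.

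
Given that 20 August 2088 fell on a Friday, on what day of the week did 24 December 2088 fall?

Friday

August 2088: 31 − 20 = 11 days remain.
Then September (30), October (31), November (30): 30 + 31 + 30 = 91 days.
December 1–24, 2088: 24 days.
Total: 11 + 91 + 24 = 126 days.
126 is a multiple of 7, so 24 December 2088 falls on the same weekday: Friday.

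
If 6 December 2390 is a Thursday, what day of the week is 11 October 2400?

Day-of-year of December 6, 2390: 340.
Day-of-year of October 11, 2400: 285.
2390 has 365 days, so 365 − 340 = 25 days remain in 2390.
Full years 2391–2399: 7 common + 2 leap = 7×365 + 2×366 = 3287 days.
Total: 25 + 3287 + 285 = 3597 days.
3597 mod 7 = 6, so 6 days after Thursday is Wednesday.

Wednesday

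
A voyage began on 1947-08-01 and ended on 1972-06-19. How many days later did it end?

From August 1, 1947 to August 1, 1971: 24 years, of which 6 contain a Feb 29 — 18×365 + 6×366 = 8766 days.
August 1971: 31 − 1 = 30 days remain.
Then 9 full months totalling 274 days.
June 1–19, 1972: 19 days.
Residual: 323 days.
Total: 9089 days.

9089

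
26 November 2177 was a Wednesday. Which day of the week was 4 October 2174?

Tuesday

Count forward from the earlier date (October 4, 2174) to the later (November 26, 2177):
October 4, 2174 → October 4, 2175: 365 days.
October 4, 2175 → October 4, 2176: 366 days (2176 is a leap year).
October 4, 2176 → October 4, 2177: 365 days.
October 2177: 31 − 4 = 27 days remain.
November 1–26, 2177: 26 days.
Residual: 53 days.
Total: 1149 days.
1149 mod 7 = 1, so 1 day before Wednesday is Tuesday.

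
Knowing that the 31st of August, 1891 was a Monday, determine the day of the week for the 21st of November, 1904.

Monday

Day-of-year of August 31, 1891: 243.
Day-of-year of November 21, 1904: 326.
1891 has 365 days, so 365 − 243 = 122 days remain in 1891.
Full years 1892–1903: 10 common + 2 leap = 10×365 + 2×366 = 4382 days.
Total: 122 + 4382 + 326 = 4830 days.
4830 is a multiple of 7, so the 21st of November, 1904 falls on the same weekday: Monday.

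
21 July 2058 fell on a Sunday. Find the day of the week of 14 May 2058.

Count forward from the earlier date (May 14, 2058) to the later (July 21, 2058):
May 2058: 31 − 14 = 17 days remain.
Then June (30): 30 days.
July 1–21, 2058: 21 days.
Total: 17 + 30 + 21 = 68 days.
68 mod 7 = 5, so 5 days before Sunday is Tuesday.

Tuesday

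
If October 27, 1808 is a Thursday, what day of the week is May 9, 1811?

Thursday

Day-of-year of October 27, 1808: 301.
Day-of-year of May 9, 1811: 129.
1808 has 366 days, so 366 − 301 = 65 days remain in 1808.
Full years: 1809: 365; 1810: 365. Sum = 730.
Total: 65 + 730 + 129 = 924 days.
924 is a multiple of 7, so May 9, 1811 falls on the same weekday: Thursday.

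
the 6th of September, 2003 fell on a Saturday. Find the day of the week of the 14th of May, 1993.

Count forward from the earlier date (May 14, 1993) to the later (September 6, 2003):
From May 14, 1993 to May 14, 2003: 10 years, of which 2 contain a Feb 29 — 8×365 + 2×366 = 3652 days.
(2000 is a leap year (divisible by 400).)
May 2003: 31 − 14 = 17 days remain.
Then June (30), July (31), August (31): 30 + 31 + 31 = 92 days.
September 1–6, 2003: 6 days.
Residual: 115 days.
Total: 3767 days.
3767 mod 7 = 1, so 1 day before Saturday is Friday.

Friday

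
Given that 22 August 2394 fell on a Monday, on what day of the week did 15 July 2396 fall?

Monday

August 22, 2394 → August 22, 2395: 365 days.
August 2395: 31 − 22 = 9 days remain.
Then 10 full months totalling 304 days.
July 1–15, 2396: 15 days.
Residual: 328 days.
Total: 693 days.
693 is a multiple of 7, so 15 July 2396 falls on the same weekday: Monday.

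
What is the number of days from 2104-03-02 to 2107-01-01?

1035

Day-of-year of March 2, 2104: 62.
Day-of-year of January 1, 2107: 1.
2104 has 366 days, so 366 − 62 = 304 days remain in 2104.
Full years: 2105: 365; 2106: 365. Sum = 730.
Total: 304 + 730 + 1 = 1035 days.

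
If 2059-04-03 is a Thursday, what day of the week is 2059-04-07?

Within April 2059: 7 − 3 = 4 days.
4 mod 7 = 4, so 4 days after Thursday is Monday.

Monday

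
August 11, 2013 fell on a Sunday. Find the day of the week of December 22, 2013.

Sunday

August 2013: 31 − 11 = 20 days remain.
Then September (30), October (31), November (30): 30 + 31 + 30 = 91 days.
December 1–22, 2013: 22 days.
Total: 20 + 91 + 22 = 133 days.
133 is a multiple of 7, so December 22, 2013 falls on the same weekday: Sunday.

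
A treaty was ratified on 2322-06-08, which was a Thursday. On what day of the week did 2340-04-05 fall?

From June 8, 2322 to June 8, 2339: 17 years, of which 4 contain a Feb 29 — 13×365 + 4×366 = 6209 days.
June 2339: 30 − 8 = 22 days remain.
Then 9 full months totalling 275 days.
April 1–5, 2340: 5 days.
Residual: 302 days.
Total: 6511 days.
6511 mod 7 = 1, so 1 day after Thursday is Friday.

Friday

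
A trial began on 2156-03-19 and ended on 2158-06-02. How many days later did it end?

805

March 19, 2156 → March 19, 2157: 365 days.
March 19, 2157 → March 19, 2158: 365 days.
March 2158: 31 − 19 = 12 days remain.
Then April (30), May (31): 30 + 31 = 61 days.
June 1–2, 2158: 2 days.
Residual: 75 days.
Total: 805 days.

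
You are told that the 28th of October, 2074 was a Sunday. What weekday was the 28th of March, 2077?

Sunday

October 28, 2074 → October 28, 2075: 365 days.
October 28, 2075 → October 28, 2076: 366 days (2076 is a leap year).
October 2076: 31 − 28 = 3 days remain.
Then November (30), December (31), January (31), February 2077 (28): 30 + 31 + 31 + 28 = 120 days.
March 1–28, 2077: 28 days.
Residual: 151 days.
Total: 882 days.
882 is a multiple of 7, so the 28th of March, 2077 falls on the same weekday: Sunday.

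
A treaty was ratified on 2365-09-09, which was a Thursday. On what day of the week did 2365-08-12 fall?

Thursday

Count forward from the earlier date (August 12, 2365) to the later (September 9, 2365):
August 2365: 31 − 12 = 19 days remain.
September 1–9, 2365: 9 days.
Total: 19 + 9 = 28 days.
28 is a multiple of 7, so 2365-08-12 falls on the same weekday: Thursday.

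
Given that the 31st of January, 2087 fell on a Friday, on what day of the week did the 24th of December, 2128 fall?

Day-of-year of January 31, 2087: 31.
Day-of-year of December 24, 2128: 359.
2087 has 365 days, so 365 − 31 = 334 days remain in 2087.
Full years 2088–2127: 31 common + 9 leap = 31×365 + 9×366 = 14609 days.
Total: 334 + 14609 + 359 = 15302 days.
15302 is a multiple of 7, so the 24th of December, 2128 falls on the same weekday: Friday.

Friday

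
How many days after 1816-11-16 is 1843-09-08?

9792

Day-of-year of November 16, 1816: 321.
Day-of-year of September 8, 1843: 251.
1816 has 366 days, so 366 − 321 = 45 days remain in 1816.
Full years 1817–1842: 20 common + 6 leap = 20×365 + 6×366 = 9496 days.
Total: 45 + 9496 + 251 = 9792 days.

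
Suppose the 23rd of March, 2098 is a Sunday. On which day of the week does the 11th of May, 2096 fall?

Friday

Count forward from the earlier date (May 11, 2096) to the later (March 23, 2098):
May 11, 2096 → May 11, 2097: 365 days.
May 2097: 31 − 11 = 20 days remain.
Then 9 full months totalling 273 days.
March 1–23, 2098: 23 days.
Residual: 316 days.
Total: 681 days.
681 mod 7 = 2, so 2 days before Sunday is Friday.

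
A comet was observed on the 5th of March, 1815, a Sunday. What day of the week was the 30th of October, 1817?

March 5, 1815 → March 5, 1816: 366 days (1816 is a leap year).
March 5, 1816 → March 5, 1817: 365 days.
March 1817: 31 − 5 = 26 days remain.
Then April (30), May (31), June (30), July (31), August (31), September (30): 30 + 31 + 30 + 31 + 31 + 30 = 183 days.
October 1–30, 1817: 30 days.
Residual: 239 days.
Total: 970 days.
970 mod 7 = 4, so 4 days after Sunday is Thursday.

Thursday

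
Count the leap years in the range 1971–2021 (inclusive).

Years divisible by 4: 1972, 1976, …, 2020 — 13 in all.
2000 is divisible by 400, so still leap.
No century exceptions apply. Count: 13.

13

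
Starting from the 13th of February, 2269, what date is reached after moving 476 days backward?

the 26th of October, 2267

Count 476 days before February 13, 2269:
October 2267: 31 − 26 = 5 days remain.
Then 15 full months totalling 458 days.
February 1–13, 2269: 13 days (2269 is not a leap year).
Total: 5 + 458 + 13 = 476 days.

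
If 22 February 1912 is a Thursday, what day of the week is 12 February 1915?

February 22, 1912 → February 22, 1913: 366 days (1912 is a leap year).
February 22, 1913 → February 22, 1914: 365 days.
February 1914: 28 − 22 = 6 days remain (1914 is not a leap year, so February has 28 days).
Then 11 full months totalling 337 days.
February 1–12, 1915: 12 days (1915 is not a leap year).
Residual: 355 days.
Total: 1086 days.
1086 mod 7 = 1, so 1 day after Thursday is Friday.

Friday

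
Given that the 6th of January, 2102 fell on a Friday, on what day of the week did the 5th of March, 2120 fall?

Day-of-year of January 6, 2102: 6.
Day-of-year of March 5, 2120: 65.
2102 has 365 days, so 365 − 6 = 359 days remain in 2102.
Full years 2103–2119: 13 common + 4 leap = 13×365 + 4×366 = 6209 days.
Total: 359 + 6209 + 65 = 6633 days.
6633 mod 7 = 4, so 4 days after Friday is Tuesday.

Tuesday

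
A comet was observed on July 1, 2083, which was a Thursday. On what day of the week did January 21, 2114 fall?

From July 1, 2083 to July 1, 2113: 30 years, of which 7 contain a Feb 29 — 23×365 + 7×366 = 10957 days.
(2100 is not a leap year (divisible by 100 but not 400).)
July 2113: 31 − 1 = 30 days remain.
Then August (31), September (30), October (31), November (30), December (31): 31 + 30 + 31 + 30 + 31 = 153 days.
January 1–21, 2114: 21 days.
Residual: 204 days.
Total: 11161 days.
11161 mod 7 = 3, so 3 days after Thursday is Sunday.

Sunday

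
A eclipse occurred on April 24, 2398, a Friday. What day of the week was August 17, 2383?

Wednesday

Count forward from the earlier date (August 17, 2383) to the later (April 24, 2398):
Day-of-year of August 17, 2383: 229.
Day-of-year of April 24, 2398: 114.
2383 has 365 days, so 365 − 229 = 136 days remain in 2383.
Full years 2384–2397: 10 common + 4 leap = 10×365 + 4×366 = 5114 days.
Total: 136 + 5114 + 114 = 5364 days.
5364 mod 7 = 2, so 2 days before Friday is Wednesday.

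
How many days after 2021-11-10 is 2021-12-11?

31

November 2021: 30 − 10 = 20 days remain.
December 1–11, 2021: 11 days.
Total: 20 + 11 = 31 days.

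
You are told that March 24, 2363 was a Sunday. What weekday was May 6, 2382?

From March 24, 2363 to March 24, 2382: 19 years, of which 5 contain a Feb 29 — 14×365 + 5×366 = 6940 days.
March 2382: 31 − 24 = 7 days remain.
Then April (30): 30 days.
May 1–6, 2382: 6 days.
Residual: 43 days.
Total: 6983 days.
6983 mod 7 = 4, so 4 days after Sunday is Thursday.

Thursday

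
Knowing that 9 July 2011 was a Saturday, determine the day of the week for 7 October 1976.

Thursday

Count forward from the earlier date (October 7, 1976) to the later (July 9, 2011):
From October 7, 1976 to October 7, 2010: 34 years, of which 8 contain a Feb 29 — 26×365 + 8×366 = 12418 days.
(2000 is a leap year (divisible by 400).)
October 2010: 31 − 7 = 24 days remain.
Then November (30), December (31), January (31), February 2011 (28), March (31), April (30), May (31), June (30): 30 + 31 + 31 + 28 + 31 + 30 + 31 + 30 = 242 days.
July 1–9, 2011: 9 days.
Residual: 275 days.
Total: 12693 days.
12693 mod 7 = 2, so 2 days before Saturday is Thursday.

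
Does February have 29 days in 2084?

Yes

2084 is a leap year.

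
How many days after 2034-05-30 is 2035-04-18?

323

May 2034: 31 − 30 = 1 day remains.
Then 10 full months totalling 304 days.
April 1–18, 2035: 18 days.
Residual: 323 days.
Total: 323 days.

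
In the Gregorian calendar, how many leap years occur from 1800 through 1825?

Years divisible by 4 in [1800, 1825]: 1800, 1804, 1808, 1812, 1816, 1820, 1824.
Of these, 1800 is divisible by 100 but not 400, so not leap.
Leap years: 7 − 1 = 6.

6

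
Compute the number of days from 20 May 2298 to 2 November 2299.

531

Day-of-year of May 20, 2298: 140.
Day-of-year of November 2, 2299: 306.
2298 has 365 days, so 365 − 140 = 225 days remain in 2298.
Total: 225 + 306 = 531 days.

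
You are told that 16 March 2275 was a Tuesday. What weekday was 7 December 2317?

From March 16, 2275 to March 16, 2317: 42 years, of which 10 contain a Feb 29 — 32×365 + 10×366 = 15340 days.
(2300 is not a leap year (divisible by 100 but not 400).)
March 2317: 31 − 16 = 15 days remain.
Then April (30), May (31), June (30), July (31), August (31), September (30), October (31), November (30): 30 + 31 + 30 + 31 + 31 + 30 + 31 + 30 = 244 days.
December 1–7, 2317: 7 days.
Residual: 266 days.
Total: 15606 days.
15606 mod 7 = 3, so 3 days after Tuesday is Friday.

Friday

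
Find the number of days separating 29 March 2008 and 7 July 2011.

1195

March 29, 2008 → March 29, 2009: 365 days.
March 29, 2009 → March 29, 2010: 365 days.
March 29, 2010 → March 29, 2011: 365 days.
March 2011: 31 − 29 = 2 days remain.
Then April (30), May (31), June (30): 30 + 31 + 30 = 91 days.
July 1–7, 2011: 7 days.
Residual: 100 days.
Total: 1195 days.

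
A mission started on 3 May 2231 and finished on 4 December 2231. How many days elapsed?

May 2231: 31 − 3 = 28 days remain.
Then June (30), July (31), August (31), September (30), October (31), November (30): 30 + 31 + 31 + 30 + 31 + 30 = 183 days.
December 1–4, 2231: 4 days.
Total: 28 + 183 + 4 = 215 days.

215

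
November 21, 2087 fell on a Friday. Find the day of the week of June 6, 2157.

Day-of-year of November 21, 2087: 325.
Day-of-year of June 6, 2157: 157.
2087 has 365 days, so 365 − 325 = 40 days remain in 2087.
Full years 2088–2156: 52 common + 17 leap = 52×365 + 17×366 = 25202 days.
Total: 40 + 25202 + 157 = 25399 days.
25399 mod 7 = 3, so 3 days after Friday is Monday.

Monday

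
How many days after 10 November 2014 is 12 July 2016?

Day-of-year of November 10, 2014: 314.
Day-of-year of July 12, 2016: 194.
2014 has 365 days, so 365 − 314 = 51 days remain in 2014.
Full years: 2015: 365. Sum = 365.
Total: 51 + 365 + 194 = 610 days.

610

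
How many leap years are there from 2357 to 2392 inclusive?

9

Years divisible by 4 in [2357, 2392]: 2360, 2364, 2368, 2372, 2376, 2380, 2384, 2388, 2392.
No century exceptions apply. Count: 9.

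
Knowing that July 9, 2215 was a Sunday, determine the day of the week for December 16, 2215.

July 2215: 31 − 9 = 22 days remain.
Then August (31), September (30), October (31), November (30): 31 + 30 + 31 + 30 = 122 days.
December 1–16, 2215: 16 days.
Total: 22 + 122 + 16 = 160 days.
160 mod 7 = 6, so 6 days after Sunday is Saturday.

Saturday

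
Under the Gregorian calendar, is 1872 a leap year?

1872 is a leap year.

Yes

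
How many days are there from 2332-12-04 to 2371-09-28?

14177

From December 4, 2332 to December 4, 2370: 38 years, of which 9 contain a Feb 29 — 29×365 + 9×366 = 13879 days.
December 2370: 31 − 4 = 27 days remain.
Then January (31), February 2371 (28), March (31), April (30), May (31), June (30), July (31), August (31): 31 + 28 + 31 + 30 + 31 + 30 + 31 + 31 = 243 days.
September 1–28, 2371: 28 days.
Residual: 298 days.
Total: 14177 days.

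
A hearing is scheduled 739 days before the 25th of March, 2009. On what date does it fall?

the 17th of March, 2007

Count 739 days before March 25, 2009:
Day-of-year of March 17, 2007: 76.
Day-of-year of March 25, 2009: 84.
2007 has 365 days, so 365 − 76 = 289 days remain in 2007.
Full years: 2008: 366. Sum = 366.
Total: 289 + 366 + 84 = 739 days.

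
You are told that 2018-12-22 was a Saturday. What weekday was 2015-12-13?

Sunday

Count forward from the earlier date (December 13, 2015) to the later (December 22, 2018):
December 13, 2015 → December 13, 2016: 366 days (2016 is a leap year).
December 13, 2016 → December 13, 2017: 365 days.
December 13, 2017 → December 13, 2018: 365 days.
Within December 2018: 22 − 13 = 9 days.
Total: 1105 days.
1105 mod 7 = 6, so 6 days before Saturday is Sunday.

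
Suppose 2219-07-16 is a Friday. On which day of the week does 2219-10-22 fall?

Friday

July 2219: 31 − 16 = 15 days remain.
Then August (31), September (30): 31 + 30 = 61 days.
October 1–22, 2219: 22 days.
Total: 15 + 61 + 22 = 98 days.
98 is a multiple of 7, so 2219-10-22 falls on the same weekday: Friday.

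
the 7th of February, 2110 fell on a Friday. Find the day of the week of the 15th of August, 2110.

Friday

February 2110: 28 − 7 = 21 days remain (2110 is not a leap year, so February has 28 days).
Then March (31), April (30), May (31), June (30), July (31): 31 + 30 + 31 + 30 + 31 = 153 days.
August 1–15, 2110: 15 days.
Total: 21 + 153 + 15 = 189 days.
189 is a multiple of 7, so the 15th of August, 2110 falls on the same weekday: Friday.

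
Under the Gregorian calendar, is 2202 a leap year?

No

2202 is not a leap year.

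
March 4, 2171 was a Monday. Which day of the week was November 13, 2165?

Wednesday

Count forward from the earlier date (November 13, 2165) to the later (March 4, 2171):
November 13, 2165 → November 13, 2166: 365 days.
November 13, 2166 → November 13, 2167: 365 days.
November 13, 2167 → November 13, 2168: 366 days (2168 is a leap year).
November 13, 2168 → November 13, 2169: 365 days.
November 13, 2169 → November 13, 2170: 365 days.
November 2170: 30 − 13 = 17 days remain.
Then December (31), January (31), February 2171 (28): 31 + 31 + 28 = 90 days.
March 1–4, 2171: 4 days.
Residual: 111 days.
Total: 1937 days.
1937 mod 7 = 5, so 5 days before Monday is Wednesday.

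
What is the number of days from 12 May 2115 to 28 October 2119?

May 12, 2115 → May 12, 2116: 366 days (2116 is a leap year).
May 12, 2116 → May 12, 2117: 365 days.
May 12, 2117 → May 12, 2118: 365 days.
May 12, 2118 → May 12, 2119: 365 days.
May 2119: 31 − 12 = 19 days remain.
Then June (30), July (31), August (31), September (30): 30 + 31 + 31 + 30 = 122 days.
October 1–28, 2119: 28 days.
Residual: 169 days.
Total: 1630 days.

1630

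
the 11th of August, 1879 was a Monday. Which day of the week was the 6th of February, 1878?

Count forward from the earlier date (February 6, 1878) to the later (August 11, 1879):
Day-of-year of February 6, 1878: 37.
Day-of-year of August 11, 1879: 223.
1878 has 365 days, so 365 − 37 = 328 days remain in 1878.
Total: 328 + 223 = 551 days.
551 mod 7 = 5, so 5 days before Monday is Wednesday.

Wednesday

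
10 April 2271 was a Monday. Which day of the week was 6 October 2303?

Day-of-year of April 10, 2271: 100.
Day-of-year of October 6, 2303: 279.
2271 has 365 days, so 365 − 100 = 265 days remain in 2271.
Full years 2272–2302: 24 common + 7 leap = 24×365 + 7×366 = 11322 days.
Total: 265 + 11322 + 279 = 11866 days.
11866 mod 7 = 1, so 1 day after Monday is Tuesday.

Tuesday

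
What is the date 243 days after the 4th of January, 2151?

the 4th of September, 2151

Count 243 days after January 4, 2151:
January 2151: 31 − 4 = 27 days remain.
Then February 2151 (28), March (31), April (30), May (31), June (30), July (31), August (31): 28 + 31 + 30 + 31 + 30 + 31 + 31 = 212 days.
September 1–4, 2151: 4 days.
Total: 27 + 212 + 4 = 243 days.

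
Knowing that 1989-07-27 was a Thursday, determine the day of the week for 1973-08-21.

Count forward from the earlier date (August 21, 1973) to the later (July 27, 1989):
From August 21, 1973 to August 21, 1988: 15 years, of which 4 contain a Feb 29 — 11×365 + 4×366 = 5479 days.
August 1988: 31 − 21 = 10 days remain.
Then 10 full months totalling 303 days.
July 1–27, 1989: 27 days.
Residual: 340 days.
Total: 5819 days.
5819 mod 7 = 2, so 2 days before Thursday is Tuesday.

Tuesday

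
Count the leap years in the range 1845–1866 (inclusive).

5

Years divisible by 4 in [1845, 1866]: 1848, 1852, 1856, 1860, 1864.
No century exceptions apply. Count: 5.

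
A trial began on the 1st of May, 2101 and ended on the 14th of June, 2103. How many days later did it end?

774

May 2101: 31 − 1 = 30 days remain.
Then 24 full months totalling 730 days.
June 1–14, 2103: 14 days.
Total: 30 + 730 + 14 = 774 days.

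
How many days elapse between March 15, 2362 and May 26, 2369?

2629

From March 15, 2362 to March 15, 2369: 7 years, of which 2 contain a Feb 29 — 5×365 + 2×366 = 2557 days.
March 2369: 31 − 15 = 16 days remain.
Then April (30): 30 days.
May 1–26, 2369: 26 days.
Residual: 72 days.
Total: 2629 days.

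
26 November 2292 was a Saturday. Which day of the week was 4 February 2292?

Count forward from the earlier date (February 4, 2292) to the later (November 26, 2292):
February 2292: 29 − 4 = 25 days remain (2292 is a leap year, so February has 29 days).
Then March (31), April (30), May (31), June (30), July (31), August (31), September (30), October (31): 31 + 30 + 31 + 30 + 31 + 31 + 30 + 31 = 245 days.
November 1–26, 2292: 26 days.
Total: 25 + 245 + 26 = 296 days.
296 mod 7 = 2, so 2 days before Saturday is Thursday.

Thursday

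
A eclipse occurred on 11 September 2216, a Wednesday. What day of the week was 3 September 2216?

Tuesday

Count forward from the earlier date (September 3, 2216) to the later (September 11, 2216):
Within September 2216: 11 − 3 = 8 days.
8 mod 7 = 1, so 1 day before Wednesday is Tuesday.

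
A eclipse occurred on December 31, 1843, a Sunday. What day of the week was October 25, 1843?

Count forward from the earlier date (October 25, 1843) to the later (December 31, 1843):
October 1843: 31 − 25 = 6 days remain.
Then November (30): 30 days.
December 1–31, 1843: 31 days.
Total: 6 + 30 + 31 = 67 days.
67 mod 7 = 4, so 4 days before Sunday is Wednesday.

Wednesday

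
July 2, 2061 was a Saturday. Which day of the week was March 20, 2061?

Count forward from the earlier date (March 20, 2061) to the later (July 2, 2061):
March 2061: 31 − 20 = 11 days remain.
Then April (30), May (31), June (30): 30 + 31 + 30 = 91 days.
July 1–2, 2061: 2 days.
Total: 11 + 91 + 2 = 104 days.
104 mod 7 = 6, so 6 days before Saturday is Sunday.

Sunday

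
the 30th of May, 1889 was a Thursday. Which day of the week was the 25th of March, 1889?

Count forward from the earlier date (March 25, 1889) to the later (May 30, 1889):
March 1889: 31 − 25 = 6 days remain.
Then April (30): 30 days.
May 1–30, 1889: 30 days.
Total: 6 + 30 + 30 = 66 days.
66 mod 7 = 3, so 3 days before Thursday is Monday.

Monday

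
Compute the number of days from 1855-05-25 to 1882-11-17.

Day-of-year of May 25, 1855: 145.
Day-of-year of November 17, 1882: 321.
1855 has 365 days, so 365 − 145 = 220 days remain in 1855.
Full years 1856–1881: 19 common + 7 leap = 19×365 + 7×366 = 9497 days.
Total: 220 + 9497 + 321 = 10038 days.

10038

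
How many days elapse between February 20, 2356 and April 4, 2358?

774

Day-of-year of February 20, 2356: 51.
Day-of-year of April 4, 2358: 94.
2356 has 366 days, so 366 − 51 = 315 days remain in 2356.
Full years: 2357: 365. Sum = 365.
Total: 315 + 365 + 94 = 774 days.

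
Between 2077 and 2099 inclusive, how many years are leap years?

Years divisible by 4 in [2077, 2099]: 2080, 2084, 2088, 2092, 2096.
No century exceptions apply. Count: 5.

5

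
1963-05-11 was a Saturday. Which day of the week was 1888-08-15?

Count forward from the earlier date (August 15, 1888) to the later (May 11, 1963):
From August 15, 1888 to August 15, 1962: 74 years, of which 17 contain a Feb 29 — 57×365 + 17×366 = 27027 days.
(1900 is not a leap year (divisible by 100 but not 400).)
August 1962: 31 − 15 = 16 days remain.
Then September (30), October (31), November (30), December (31), January (31), February 1963 (28), March (31), April (30): 30 + 31 + 30 + 31 + 31 + 28 + 31 + 30 = 242 days.
May 1–11, 1963: 11 days.
Residual: 269 days.
Total: 27296 days.
27296 mod 7 = 3, so 3 days before Saturday is Wednesday.

Wednesday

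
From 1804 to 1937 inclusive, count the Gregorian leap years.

Years divisible by 4: 1804, 1808, …, 1936 — 34 in all.
Of these, 1900 is divisible by 100 but not 400, so not leap.
Leap years: 34 − 1 = 33.

33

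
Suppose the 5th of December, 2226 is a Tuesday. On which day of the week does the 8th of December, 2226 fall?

Friday

Within December 2226: 8 − 5 = 3 days.
3 mod 7 = 3, so 3 days after Tuesday is Friday.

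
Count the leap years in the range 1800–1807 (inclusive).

1

Years divisible by 4 in [1800, 1807]: 1800, 1804.
Of these, 1800 is divisible by 100 but not 400, so not leap.
Leap years: 2 − 1 = 1.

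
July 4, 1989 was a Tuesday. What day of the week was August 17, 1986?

Count forward from the earlier date (August 17, 1986) to the later (July 4, 1989):
August 17, 1986 → August 17, 1987: 365 days.
August 17, 1987 → August 17, 1988: 366 days (1988 is a leap year).
August 1988: 31 − 17 = 14 days remain.
Then 10 full months totalling 303 days.
July 1–4, 1989: 4 days.
Residual: 321 days.
Total: 1052 days.
1052 mod 7 = 2, so 2 days before Tuesday is Sunday.

Sunday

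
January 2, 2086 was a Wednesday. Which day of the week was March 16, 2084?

Count forward from the earlier date (March 16, 2084) to the later (January 2, 2086):
March 2084: 31 − 16 = 15 days remain.
Then 21 full months totalling 640 days.
January 1–2, 2086: 2 days.
Total: 15 + 640 + 2 = 657 days.
657 mod 7 = 6, so 6 days before Wednesday is Thursday.

Thursday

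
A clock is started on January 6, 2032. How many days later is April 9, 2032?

94

January 2032: 31 − 6 = 25 days remain.
Then February 2032 (29), March (31): 29 + 31 = 60 days.
April 1–9, 2032: 9 days.
Total: 25 + 60 + 9 = 94 days.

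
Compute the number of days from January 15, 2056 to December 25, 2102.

17145

Day-of-year of January 15, 2056: 15.
Day-of-year of December 25, 2102: 359.
2056 has 366 days, so 366 − 15 = 351 days remain in 2056.
Full years 2057–2101: 35 common + 10 leap = 35×365 + 10×366 = 16435 days.
Total: 351 + 16435 + 359 = 17145 days.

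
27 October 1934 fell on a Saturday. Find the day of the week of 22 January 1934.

Monday

Count forward from the earlier date (January 22, 1934) to the later (October 27, 1934):
January 1934: 31 − 22 = 9 days remain.
Then February 1934 (28), March (31), April (30), May (31), June (30), July (31), August (31), September (30): 28 + 31 + 30 + 31 + 30 + 31 + 31 + 30 = 242 days.
October 1–27, 1934: 27 days.
Total: 9 + 242 + 27 = 278 days.
278 mod 7 = 5, so 5 days before Saturday is Monday.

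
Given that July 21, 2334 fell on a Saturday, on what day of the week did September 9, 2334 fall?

Sunday

July 2334: 31 − 21 = 10 days remain.
Then August (31): 31 days.
September 1–9, 2334: 9 days.
Total: 10 + 31 + 9 = 50 days.
50 mod 7 = 1, so 1 day after Saturday is Sunday.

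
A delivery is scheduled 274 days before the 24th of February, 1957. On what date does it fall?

the 26th of May, 1956

Count 274 days before February 24, 1957:
May 1956: 31 − 26 = 5 days remain.
Then June (30), July (31), August (31), September (30), October (31), November (30), December (31), January (31): 30 + 31 + 31 + 30 + 31 + 30 + 31 + 31 = 245 days.
February 1–24, 1957: 24 days (1957 is not a leap year).
Residual: 274 days.
Total: 274 days.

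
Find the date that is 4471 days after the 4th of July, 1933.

the 30th of September, 1945

Count 4471 days after July 4, 1933:
Day-of-year of July 4, 1933: 185.
Day-of-year of September 30, 1945: 273.
1933 has 365 days, so 365 − 185 = 180 days remain in 1933.
Full years 1934–1944: 8 common + 3 leap = 8×365 + 3×366 = 4018 days.
Total: 180 + 4018 + 273 = 4471 days.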